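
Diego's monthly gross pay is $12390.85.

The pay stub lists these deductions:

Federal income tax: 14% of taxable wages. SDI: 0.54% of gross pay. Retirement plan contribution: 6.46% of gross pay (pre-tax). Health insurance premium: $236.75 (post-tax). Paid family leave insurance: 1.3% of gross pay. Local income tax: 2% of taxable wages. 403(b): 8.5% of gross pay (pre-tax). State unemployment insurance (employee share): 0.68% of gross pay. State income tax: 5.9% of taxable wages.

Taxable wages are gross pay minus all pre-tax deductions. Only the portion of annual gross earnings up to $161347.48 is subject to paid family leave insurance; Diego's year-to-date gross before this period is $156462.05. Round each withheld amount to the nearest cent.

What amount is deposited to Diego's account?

$7778.11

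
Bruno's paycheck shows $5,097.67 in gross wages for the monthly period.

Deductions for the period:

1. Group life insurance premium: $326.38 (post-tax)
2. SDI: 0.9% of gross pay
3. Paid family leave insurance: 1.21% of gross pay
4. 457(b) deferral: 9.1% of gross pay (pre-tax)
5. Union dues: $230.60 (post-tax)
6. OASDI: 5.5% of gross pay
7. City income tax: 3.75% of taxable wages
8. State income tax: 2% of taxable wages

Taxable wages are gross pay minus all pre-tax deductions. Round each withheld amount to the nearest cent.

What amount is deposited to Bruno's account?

457(b) deferral: $5,097.67 × 0.091 = $463.89
Taxable wages = $5,097.67 − $463.89 = $4,633.78
State income tax: $4,633.78 × 0.02 = $92.68
City income tax: $4,633.78 × 0.0375 = $173.77
SDI: $5,097.67 × 0.009 = $45.88
Paid family leave insurance: $5,097.67 × 0.0121 = $61.68
OASDI: $5,097.67 × 0.055 = $280.37
Group life insurance premium: $326.38
Union dues: $230.60
Total deductions = $463.89 + $92.68 + $173.77 + $45.88 + $61.68 + $280.37 + $326.38 + $230.60 = $1,675.25
Net pay = $5,097.67 − $1,675.25 = $3,422.42

$3,422.42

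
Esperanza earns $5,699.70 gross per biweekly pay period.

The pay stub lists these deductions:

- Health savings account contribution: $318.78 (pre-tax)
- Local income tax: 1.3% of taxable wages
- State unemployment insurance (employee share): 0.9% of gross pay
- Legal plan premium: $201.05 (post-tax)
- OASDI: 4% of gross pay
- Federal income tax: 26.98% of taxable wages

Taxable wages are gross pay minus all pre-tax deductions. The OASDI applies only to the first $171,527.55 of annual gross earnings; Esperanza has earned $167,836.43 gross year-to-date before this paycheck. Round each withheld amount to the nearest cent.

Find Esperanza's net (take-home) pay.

Health savings account contribution: $318.78
Taxable wages = $5,699.70 − $318.78 = $5,380.92
Federal income tax: $5,380.92 × 0.2698 = $1,451.77
Local income tax: $5,380.92 × 0.013 = $69.95
State unemployment insurance (employee share): $5,699.70 × 0.009 = $51.30
OASDI: only $171,527.55 − $167,836.43 = $3,691.12 of this check is subject → $3,691.12 × 0.04 = $147.64
Legal plan premium: $201.05
Total deductions = $318.78 + $1,451.77 + $69.95 + $51.30 + $147.64 + $201.05 = $2,240.49
Net pay = $5,699.70 − $2,240.49 = $3,459.21

$3,459.21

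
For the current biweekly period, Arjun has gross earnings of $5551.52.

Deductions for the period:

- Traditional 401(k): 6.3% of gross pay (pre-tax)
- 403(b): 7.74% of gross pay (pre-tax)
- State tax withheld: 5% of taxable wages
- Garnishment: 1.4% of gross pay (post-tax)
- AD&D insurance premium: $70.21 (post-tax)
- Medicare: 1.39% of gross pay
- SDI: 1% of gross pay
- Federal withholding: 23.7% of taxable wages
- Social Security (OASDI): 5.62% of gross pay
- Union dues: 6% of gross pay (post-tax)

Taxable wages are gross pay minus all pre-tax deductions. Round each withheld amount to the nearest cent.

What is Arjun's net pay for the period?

$2476.79

403(b): $5551.52 × 0.0774 = $429.69
Traditional 401(k): $5551.52 × 0.063 = $349.75
Pre-tax total = $429.69 + $349.75 = $779.44
Taxable wages = $5551.52 − $779.44 = $4772.08
Federal withholding: $4772.08 × 0.237 = $1130.98
State tax withheld: $4772.08 × 0.05 = $238.60
Medicare: $5551.52 × 0.0139 = $77.17
Social Security (OASDI): $5551.52 × 0.0562 = $312.00
SDI: $5551.52 × 0.01 = $55.52
Union dues: $5551.52 × 0.06 = $333.09
AD&D insurance premium: $70.21
Garnishment: $5551.52 × 0.014 = $77.72
Total deductions = $429.69 + $349.75 + $1130.98 + $238.60 + $77.17 + $312.00 + $55.52 + $333.09 + $70.21 + $77.72 = $3074.73
Net pay = $5551.52 − $3074.73 = $2476.79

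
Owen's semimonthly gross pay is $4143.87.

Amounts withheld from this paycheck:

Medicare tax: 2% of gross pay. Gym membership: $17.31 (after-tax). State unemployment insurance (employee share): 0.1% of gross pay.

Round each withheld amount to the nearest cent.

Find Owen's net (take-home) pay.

State unemployment insurance (employee share): $4143.87 × 0.001 = $4.14
Medicare tax: $4143.87 × 0.02 = $82.88
Gym membership: $17.31
Total deductions = $4.14 + $82.88 + $17.31 = $104.33
Net pay = $4143.87 − $104.33 = $4039.54

$4039.54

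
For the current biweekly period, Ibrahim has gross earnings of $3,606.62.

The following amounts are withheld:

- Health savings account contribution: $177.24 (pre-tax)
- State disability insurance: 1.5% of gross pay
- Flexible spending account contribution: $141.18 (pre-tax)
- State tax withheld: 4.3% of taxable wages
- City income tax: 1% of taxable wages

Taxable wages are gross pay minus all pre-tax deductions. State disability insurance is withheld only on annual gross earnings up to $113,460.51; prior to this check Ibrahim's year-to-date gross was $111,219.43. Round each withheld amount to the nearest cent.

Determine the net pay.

$3,080.31

Flexible spending account contribution: $141.18
Health savings account contribution: $177.24
Pre-tax total = $141.18 + $177.24 = $318.42
Taxable wages = $3,606.62 − $318.42 = $3,288.20
State tax withheld: $3,288.20 × 0.043 = $141.39
City income tax: $3,288.20 × 0.01 = $32.88
State disability insurance: only $113,460.51 − $111,219.43 = $2,241.08 of this check is subject → $2,241.08 × 0.015 = $33.62
Total deductions = $141.18 + $177.24 + $141.39 + $32.88 + $33.62 = $526.31
Net pay = $3,606.62 − $526.31 = $3,080.31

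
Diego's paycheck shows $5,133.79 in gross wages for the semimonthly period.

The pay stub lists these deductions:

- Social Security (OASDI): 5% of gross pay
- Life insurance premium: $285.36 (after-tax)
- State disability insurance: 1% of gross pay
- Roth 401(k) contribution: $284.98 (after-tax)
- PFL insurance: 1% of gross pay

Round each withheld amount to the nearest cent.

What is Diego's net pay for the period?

$4,204.08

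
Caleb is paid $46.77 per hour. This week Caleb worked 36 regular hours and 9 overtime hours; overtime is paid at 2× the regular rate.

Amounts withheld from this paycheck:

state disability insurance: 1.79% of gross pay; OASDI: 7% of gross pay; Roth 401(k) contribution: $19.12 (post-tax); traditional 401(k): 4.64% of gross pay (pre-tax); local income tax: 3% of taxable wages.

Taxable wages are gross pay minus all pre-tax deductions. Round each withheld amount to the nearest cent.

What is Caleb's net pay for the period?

$2095.02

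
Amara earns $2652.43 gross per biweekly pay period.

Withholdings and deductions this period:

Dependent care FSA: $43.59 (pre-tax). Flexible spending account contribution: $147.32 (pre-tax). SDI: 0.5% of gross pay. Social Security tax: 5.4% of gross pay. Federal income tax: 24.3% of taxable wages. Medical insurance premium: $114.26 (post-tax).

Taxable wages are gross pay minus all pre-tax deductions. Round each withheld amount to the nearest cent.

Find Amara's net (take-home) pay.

Flexible spending account contribution: $147.32
Dependent care FSA: $43.59
Pre-tax total = $147.32 + $43.59 = $190.91
Taxable wages = $2652.43 − $190.91 = $2461.52
Federal income tax: $2461.52 × 0.243 = $598.15
SDI: $2652.43 × 0.005 = $13.26
Social Security tax: $2652.43 × 0.054 = $143.23
Medical insurance premium: $114.26
Total deductions = $147.32 + $43.59 + $598.15 + $13.26 + $143.23 + $114.26 = $1059.81
Net pay = $2652.43 − $1059.81 = $1592.62

$1592.62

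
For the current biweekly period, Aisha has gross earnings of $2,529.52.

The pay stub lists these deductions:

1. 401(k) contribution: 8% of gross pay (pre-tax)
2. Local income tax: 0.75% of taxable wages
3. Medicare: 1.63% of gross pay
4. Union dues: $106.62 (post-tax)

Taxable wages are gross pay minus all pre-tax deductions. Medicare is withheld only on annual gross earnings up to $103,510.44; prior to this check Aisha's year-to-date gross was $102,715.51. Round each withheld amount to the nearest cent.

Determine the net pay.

401(k) contribution: $2,529.52 × 0.08 = $202.36
Taxable wages = $2,529.52 − $202.36 = $2,327.16
Local income tax: $2,327.16 × 0.0075 = $17.45
Medicare: only $103,510.44 − $102,715.51 = $794.93 of this check is subject → $794.93 × 0.0163 = $12.96
Union dues: $106.62
Total deductions = $202.36 + $17.45 + $12.96 + $106.62 = $339.39
Net pay = $2,529.52 − $339.39 = $2,190.13

$2,190.13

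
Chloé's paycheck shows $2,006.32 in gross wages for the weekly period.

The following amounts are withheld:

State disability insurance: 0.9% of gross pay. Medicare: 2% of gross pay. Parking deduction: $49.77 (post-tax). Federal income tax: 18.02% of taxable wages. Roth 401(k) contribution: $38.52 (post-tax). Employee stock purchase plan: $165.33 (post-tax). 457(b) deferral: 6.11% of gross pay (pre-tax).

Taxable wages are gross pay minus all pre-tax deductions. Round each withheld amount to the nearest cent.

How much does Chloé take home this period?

$1,232.47

457(b) deferral: $2,006.32 × 0.0611 = $122.59
Taxable wages = $2,006.32 − $122.59 = $1,883.73
Federal income tax: $1,883.73 × 0.1802 = $339.45
Medicare: $2,006.32 × 0.02 = $40.13
State disability insurance: $2,006.32 × 0.009 = $18.06
Parking deduction: $49.77
Employee stock purchase plan: $165.33
Roth 401(k) contribution: $38.52
Total deductions = $122.59 + $339.45 + $40.13 + $18.06 + $49.77 + $165.33 + $38.52 = $773.85
Net pay = $2,006.32 − $773.85 = $1,232.47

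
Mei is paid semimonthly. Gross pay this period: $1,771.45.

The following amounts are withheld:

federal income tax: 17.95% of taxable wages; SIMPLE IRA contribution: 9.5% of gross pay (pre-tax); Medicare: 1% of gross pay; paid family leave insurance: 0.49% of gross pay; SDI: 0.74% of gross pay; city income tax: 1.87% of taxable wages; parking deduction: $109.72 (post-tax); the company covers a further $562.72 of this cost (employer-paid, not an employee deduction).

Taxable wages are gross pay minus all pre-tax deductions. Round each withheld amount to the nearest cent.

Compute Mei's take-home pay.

$1,136.19

SIMPLE IRA contribution: $1,771.45 × 0.095 = $168.29
Taxable wages = $1,771.45 − $168.29 = $1,603.16
Federal income tax: $1,603.16 × 0.1795 = $287.77
City income tax: $1,603.16 × 0.0187 = $29.98
SDI: $1,771.45 × 0.0074 = $13.11
Paid family leave insurance: $1,771.45 × 0.0049 = $8.68
Medicare: $1,771.45 × 0.01 = $17.71
Parking deduction: $109.72
(Employer's $562.72 toward parking deduction is not withheld from the employee.)
Total deductions = $168.29 + $287.77 + $29.98 + $13.11 + $8.68 + $17.71 + $109.72 = $635.26
Net pay = $1,771.45 − $635.26 = $1,136.19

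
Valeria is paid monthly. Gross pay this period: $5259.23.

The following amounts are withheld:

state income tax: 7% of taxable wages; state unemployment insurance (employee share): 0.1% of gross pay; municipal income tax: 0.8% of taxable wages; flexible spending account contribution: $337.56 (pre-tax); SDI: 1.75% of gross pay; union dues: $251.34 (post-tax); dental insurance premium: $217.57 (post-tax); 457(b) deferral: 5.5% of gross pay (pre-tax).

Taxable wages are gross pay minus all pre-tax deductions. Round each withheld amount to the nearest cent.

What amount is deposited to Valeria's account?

457(b) deferral: $5259.23 × 0.055 = $289.26
Flexible spending account contribution: $337.56
Pre-tax total = $289.26 + $337.56 = $626.82
Taxable wages = $5259.23 − $626.82 = $4632.41
State income tax: $4632.41 × 0.07 = $324.27
Municipal income tax: $4632.41 × 0.008 = $37.06
State unemployment insurance (employee share): $5259.23 × 0.001 = $5.26
SDI: $5259.23 × 0.0175 = $92.04
Dental insurance premium: $217.57
Union dues: $251.34
Total deductions = $289.26 + $337.56 + $324.27 + $37.06 + $5.26 + $92.04 + $217.57 + $251.34 = $1554.36
Net pay = $5259.23 − $1554.36 = $3704.87

$3704.87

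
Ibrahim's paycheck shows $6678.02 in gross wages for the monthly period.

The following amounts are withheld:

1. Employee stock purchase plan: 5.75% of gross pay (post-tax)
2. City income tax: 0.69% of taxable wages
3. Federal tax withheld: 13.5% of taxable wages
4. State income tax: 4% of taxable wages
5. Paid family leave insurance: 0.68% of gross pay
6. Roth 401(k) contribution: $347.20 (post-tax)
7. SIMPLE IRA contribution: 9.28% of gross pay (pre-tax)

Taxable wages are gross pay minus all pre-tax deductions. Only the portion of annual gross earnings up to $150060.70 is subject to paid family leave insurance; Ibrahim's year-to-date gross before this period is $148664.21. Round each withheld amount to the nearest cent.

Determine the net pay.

$4215.61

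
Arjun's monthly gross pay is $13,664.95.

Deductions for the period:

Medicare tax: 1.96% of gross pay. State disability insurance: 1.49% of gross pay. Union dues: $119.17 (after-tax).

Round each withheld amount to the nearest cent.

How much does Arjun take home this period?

Medicare tax: $13,664.95 × 0.0196 = $267.83
State disability insurance: $13,664.95 × 0.0149 = $203.61
Union dues: $119.17
Total deductions = $267.83 + $203.61 + $119.17 = $590.61
Net pay = $13,664.95 − $590.61 = $13,074.34

$13,074.34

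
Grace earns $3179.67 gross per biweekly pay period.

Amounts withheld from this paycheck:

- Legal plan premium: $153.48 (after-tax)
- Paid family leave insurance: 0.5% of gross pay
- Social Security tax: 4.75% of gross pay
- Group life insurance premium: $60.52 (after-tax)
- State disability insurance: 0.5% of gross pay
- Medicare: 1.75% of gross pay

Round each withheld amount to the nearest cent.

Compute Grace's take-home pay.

$2727.20

State disability insurance: $3179.67 × 0.005 = $15.90
Paid family leave insurance: $3179.67 × 0.005 = $15.90
Social Security tax: $3179.67 × 0.0475 = $151.03
Medicare: $3179.67 × 0.0175 = $55.64
Group life insurance premium: $60.52
Legal plan premium: $153.48
Total deductions = $15.90 + $15.90 + $151.03 + $55.64 + $60.52 + $153.48 = $452.47
Net pay = $3179.67 − $452.47 = $2727.20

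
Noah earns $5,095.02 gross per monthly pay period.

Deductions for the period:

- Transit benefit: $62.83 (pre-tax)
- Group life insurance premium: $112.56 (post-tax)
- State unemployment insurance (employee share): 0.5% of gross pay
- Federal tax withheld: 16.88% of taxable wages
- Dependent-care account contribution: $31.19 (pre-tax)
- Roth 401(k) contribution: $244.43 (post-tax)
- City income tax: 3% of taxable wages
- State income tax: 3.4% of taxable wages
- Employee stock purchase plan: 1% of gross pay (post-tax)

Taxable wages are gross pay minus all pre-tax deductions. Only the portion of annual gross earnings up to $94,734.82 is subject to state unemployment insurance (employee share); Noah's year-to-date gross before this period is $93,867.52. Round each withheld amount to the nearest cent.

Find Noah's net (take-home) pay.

Transit benefit: $62.83
Dependent-care account contribution: $31.19
Pre-tax total = $62.83 + $31.19 = $94.02
Taxable wages = $5,095.02 − $94.02 = $5,001.00
State income tax: $5,001.00 × 0.034 = $170.03
City income tax: $5,001.00 × 0.03 = $150.03
Federal tax withheld: $5,001.00 × 0.1688 = $844.17
State unemployment insurance (employee share): only $94,734.82 − $93,867.52 = $867.30 of this check is subject → $867.30 × 0.005 = $4.34
Roth 401(k) contribution: $244.43
Group life insurance premium: $112.56
Employee stock purchase plan: $5,095.02 × 0.01 = $50.95
Total deductions = $62.83 + $31.19 + $170.03 + $150.03 + $844.17 + $4.34 + $244.43 + $112.56 + $50.95 = $1,670.53
Net pay = $5,095.02 − $1,670.53 = $3,424.49

$3,424.49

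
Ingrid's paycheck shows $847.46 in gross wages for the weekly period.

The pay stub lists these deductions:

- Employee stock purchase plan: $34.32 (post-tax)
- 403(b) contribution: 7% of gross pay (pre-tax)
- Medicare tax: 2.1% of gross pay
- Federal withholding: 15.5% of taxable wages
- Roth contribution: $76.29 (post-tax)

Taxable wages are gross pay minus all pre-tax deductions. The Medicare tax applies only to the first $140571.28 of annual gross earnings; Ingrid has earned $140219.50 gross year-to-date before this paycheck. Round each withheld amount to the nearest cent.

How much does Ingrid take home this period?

403(b) contribution: $847.46 × 0.07 = $59.32
Taxable wages = $847.46 − $59.32 = $788.14
Federal withholding: $788.14 × 0.155 = $122.16
Medicare tax: only $140571.28 − $140219.50 = $351.78 of this check is subject → $351.78 × 0.021 = $7.39
Roth contribution: $76.29
Employee stock purchase plan: $34.32
Total deductions = $59.32 + $122.16 + $7.39 + $76.29 + $34.32 = $299.48
Net pay = $847.46 − $299.48 = $547.98

$547.98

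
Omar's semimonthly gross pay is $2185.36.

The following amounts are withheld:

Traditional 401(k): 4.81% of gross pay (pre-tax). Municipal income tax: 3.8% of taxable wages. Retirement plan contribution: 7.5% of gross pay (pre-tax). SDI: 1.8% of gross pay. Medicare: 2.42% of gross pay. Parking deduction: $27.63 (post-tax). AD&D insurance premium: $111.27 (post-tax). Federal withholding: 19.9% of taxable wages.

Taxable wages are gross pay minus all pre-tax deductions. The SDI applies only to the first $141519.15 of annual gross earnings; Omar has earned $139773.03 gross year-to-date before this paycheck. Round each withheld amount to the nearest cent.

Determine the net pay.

Traditional 401(k): $2185.36 × 0.0481 = $105.12
Retirement plan contribution: $2185.36 × 0.075 = $163.90
Pre-tax total = $105.12 + $163.90 = $269.02
Taxable wages = $2185.36 − $269.02 = $1916.34
Federal withholding: $1916.34 × 0.199 = $381.35
Municipal income tax: $1916.34 × 0.038 = $72.82
SDI: only $141519.15 − $139773.03 = $1746.12 of this check is subject → $1746.12 × 0.018 = $31.43
Medicare: $2185.36 × 0.0242 = $52.89
AD&D insurance premium: $111.27
Parking deduction: $27.63
Total deductions = $105.12 + $163.90 + $381.35 + $72.82 + $31.43 + $52.89 + $111.27 + $27.63 = $946.41
Net pay = $2185.36 − $946.41 = $1238.95

$1238.95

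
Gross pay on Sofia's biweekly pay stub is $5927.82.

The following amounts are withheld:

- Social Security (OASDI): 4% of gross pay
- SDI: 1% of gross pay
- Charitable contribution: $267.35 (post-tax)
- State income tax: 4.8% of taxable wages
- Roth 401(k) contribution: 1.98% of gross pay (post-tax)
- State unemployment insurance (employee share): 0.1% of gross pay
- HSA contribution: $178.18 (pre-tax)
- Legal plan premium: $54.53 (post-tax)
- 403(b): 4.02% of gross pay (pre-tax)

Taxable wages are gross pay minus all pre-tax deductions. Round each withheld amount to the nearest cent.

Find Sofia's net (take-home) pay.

HSA contribution: $178.18
403(b): $5927.82 × 0.0402 = $238.30
Pre-tax total = $178.18 + $238.30 = $416.48
Taxable wages = $5927.82 − $416.48 = $5511.34
State income tax: $5511.34 × 0.048 = $264.54
SDI: $5927.82 × 0.01 = $59.28
Social Security (OASDI): $5927.82 × 0.04 = $237.11
State unemployment insurance (employee share): $5927.82 × 0.001 = $5.93
Roth 401(k) contribution: $5927.82 × 0.0198 = $117.37
Charitable contribution: $267.35
Legal plan premium: $54.53
Total deductions = $178.18 + $238.30 + $264.54 + $59.28 + $237.11 + $5.93 + $117.37 + $267.35 + $54.53 = $1422.59
Net pay = $5927.82 − $1422.59 = $4505.23

$4505.23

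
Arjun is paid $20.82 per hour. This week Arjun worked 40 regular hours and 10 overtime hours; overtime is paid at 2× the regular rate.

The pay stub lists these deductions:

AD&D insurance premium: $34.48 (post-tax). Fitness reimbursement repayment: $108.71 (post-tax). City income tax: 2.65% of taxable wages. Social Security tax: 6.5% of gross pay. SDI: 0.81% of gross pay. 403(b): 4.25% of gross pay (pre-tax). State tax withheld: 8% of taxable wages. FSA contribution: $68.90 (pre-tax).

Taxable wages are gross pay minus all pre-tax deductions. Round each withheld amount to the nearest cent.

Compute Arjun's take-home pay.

Regular pay: 40 × $20.82 = $832.80
Overtime pay: 10 × $20.82 × 2 = $416.40
Gross pay = $832.80 + $416.40 = $1,249.20
FSA contribution: $68.90
403(b): $1,249.20 × 0.0425 = $53.09
Pre-tax total = $68.90 + $53.09 = $121.99
Taxable wages = $1,249.20 − $121.99 = $1,127.21
City income tax: $1,127.21 × 0.0265 = $29.87
State tax withheld: $1,127.21 × 0.08 = $90.18
Social Security tax: $1,249.20 × 0.065 = $81.20
SDI: $1,249.20 × 0.0081 = $10.12
AD&D insurance premium: $34.48
Fitness reimbursement repayment: $108.71
Total deductions = $68.90 + $53.09 + $29.87 + $90.18 + $81.20 + $10.12 + $34.48 + $108.71 = $476.55
Net pay = $1,249.20 − $476.55 = $772.65

$772.65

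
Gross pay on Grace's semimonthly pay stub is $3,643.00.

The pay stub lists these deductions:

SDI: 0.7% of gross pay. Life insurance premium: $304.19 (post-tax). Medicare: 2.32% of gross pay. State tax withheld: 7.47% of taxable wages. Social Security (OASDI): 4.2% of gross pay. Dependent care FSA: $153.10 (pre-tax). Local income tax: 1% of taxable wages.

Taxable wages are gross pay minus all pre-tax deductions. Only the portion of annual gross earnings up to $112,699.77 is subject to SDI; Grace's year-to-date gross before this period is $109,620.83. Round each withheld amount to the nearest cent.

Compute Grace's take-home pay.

Dependent care FSA: $153.10
Taxable wages = $3,643.00 − $153.10 = $3,489.90
Local income tax: $3,489.90 × 0.01 = $34.90
State tax withheld: $3,489.90 × 0.0747 = $260.70
Medicare: $3,643.00 × 0.0232 = $84.52
SDI: only $112,699.77 − $109,620.83 = $3,078.94 of this check is subject → $3,078.94 × 0.007 = $21.55
Social Security (OASDI): $3,643.00 × 0.042 = $153.01
Life insurance premium: $304.19
Total deductions = $153.10 + $34.90 + $260.70 + $84.52 + $21.55 + $153.01 + $304.19 = $1,011.97
Net pay = $3,643.00 − $1,011.97 = $2,631.03

$2,631.03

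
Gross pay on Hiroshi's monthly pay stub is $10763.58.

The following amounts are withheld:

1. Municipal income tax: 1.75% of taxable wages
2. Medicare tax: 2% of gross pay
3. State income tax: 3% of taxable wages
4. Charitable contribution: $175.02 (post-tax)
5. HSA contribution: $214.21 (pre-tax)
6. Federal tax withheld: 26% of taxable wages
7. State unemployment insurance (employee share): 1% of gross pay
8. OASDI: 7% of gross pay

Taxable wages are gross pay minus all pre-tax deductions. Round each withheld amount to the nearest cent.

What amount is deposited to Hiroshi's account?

HSA contribution: $214.21
Taxable wages = $10763.58 − $214.21 = $10549.37
Federal tax withheld: $10549.37 × 0.26 = $2742.84
Municipal income tax: $10549.37 × 0.0175 = $184.61
State income tax: $10549.37 × 0.03 = $316.48
State unemployment insurance (employee share): $10763.58 × 0.01 = $107.64
OASDI: $10763.58 × 0.07 = $753.45
Medicare tax: $10763.58 × 0.02 = $215.27
Charitable contribution: $175.02
Total deductions = $214.21 + $2742.84 + $184.61 + $316.48 + $107.64 + $753.45 + $215.27 + $175.02 = $4709.52
Net pay = $10763.58 − $4709.52 = $6054.06

$6054.06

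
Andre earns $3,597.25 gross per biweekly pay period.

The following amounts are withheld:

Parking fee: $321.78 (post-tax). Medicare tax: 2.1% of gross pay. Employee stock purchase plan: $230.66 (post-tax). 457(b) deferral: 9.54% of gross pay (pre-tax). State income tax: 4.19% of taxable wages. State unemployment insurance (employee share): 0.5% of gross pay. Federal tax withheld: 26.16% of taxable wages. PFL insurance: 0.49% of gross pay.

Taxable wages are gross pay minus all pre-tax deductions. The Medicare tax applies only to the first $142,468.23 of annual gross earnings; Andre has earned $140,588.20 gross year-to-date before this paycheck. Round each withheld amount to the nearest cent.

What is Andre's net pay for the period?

$1,638.92

457(b) deferral: $3,597.25 × 0.0954 = $343.18
Taxable wages = $3,597.25 − $343.18 = $3,254.07
State income tax: $3,254.07 × 0.0419 = $136.35
Federal tax withheld: $3,254.07 × 0.2616 = $851.26
Medicare tax: only $142,468.23 − $140,588.20 = $1,880.03 of this check is subject → $1,880.03 × 0.021 = $39.48
State unemployment insurance (employee share): $3,597.25 × 0.005 = $17.99
PFL insurance: $3,597.25 × 0.0049 = $17.63
Employee stock purchase plan: $230.66
Parking fee: $321.78
Total deductions = $343.18 + $136.35 + $851.26 + $39.48 + $17.99 + $17.63 + $230.66 + $321.78 = $1,958.33
Net pay = $3,597.25 − $1,958.33 = $1,638.92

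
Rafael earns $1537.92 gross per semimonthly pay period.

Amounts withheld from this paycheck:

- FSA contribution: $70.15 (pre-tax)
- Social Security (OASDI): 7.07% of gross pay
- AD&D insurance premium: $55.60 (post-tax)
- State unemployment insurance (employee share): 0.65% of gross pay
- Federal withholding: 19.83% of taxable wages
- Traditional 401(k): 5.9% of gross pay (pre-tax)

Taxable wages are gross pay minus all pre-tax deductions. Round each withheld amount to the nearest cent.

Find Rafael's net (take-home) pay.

Traditional 401(k): $1537.92 × 0.059 = $90.74
FSA contribution: $70.15
Pre-tax total = $90.74 + $70.15 = $160.89
Taxable wages = $1537.92 − $160.89 = $1377.03
Federal withholding: $1377.03 × 0.1983 = $273.07
State unemployment insurance (employee share): $1537.92 × 0.0065 = $10.00
Social Security (OASDI): $1537.92 × 0.0707 = $108.73
AD&D insurance premium: $55.60
Total deductions = $90.74 + $70.15 + $273.07 + $10.00 + $108.73 + $55.60 = $608.29
Net pay = $1537.92 − $608.29 = $929.63

$929.63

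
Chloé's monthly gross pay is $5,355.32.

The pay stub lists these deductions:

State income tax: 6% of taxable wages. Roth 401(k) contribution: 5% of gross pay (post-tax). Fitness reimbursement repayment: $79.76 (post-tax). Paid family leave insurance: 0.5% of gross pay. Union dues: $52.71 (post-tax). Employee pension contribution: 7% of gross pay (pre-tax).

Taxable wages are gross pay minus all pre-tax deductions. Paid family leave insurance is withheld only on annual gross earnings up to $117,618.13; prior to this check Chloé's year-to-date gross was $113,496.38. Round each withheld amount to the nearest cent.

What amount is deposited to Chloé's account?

Employee pension contribution: $5,355.32 × 0.07 = $374.87
Taxable wages = $5,355.32 − $374.87 = $4,980.45
State income tax: $4,980.45 × 0.06 = $298.83
Paid family leave insurance: only $117,618.13 − $113,496.38 = $4,121.75 of this check is subject → $4,121.75 × 0.005 = $20.61
Union dues: $52.71
Roth 401(k) contribution: $5,355.32 × 0.05 = $267.77
Fitness reimbursement repayment: $79.76
Total deductions = $374.87 + $298.83 + $20.61 + $52.71 + $267.77 + $79.76 = $1,094.55
Net pay = $5,355.32 − $1,094.55 = $4,260.77

$4,260.77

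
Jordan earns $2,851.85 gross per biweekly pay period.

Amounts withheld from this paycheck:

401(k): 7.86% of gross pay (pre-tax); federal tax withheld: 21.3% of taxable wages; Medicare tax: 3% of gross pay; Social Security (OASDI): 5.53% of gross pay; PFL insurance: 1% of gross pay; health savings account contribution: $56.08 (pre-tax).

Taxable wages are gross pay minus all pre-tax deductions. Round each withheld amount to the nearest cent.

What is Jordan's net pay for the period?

$1,752.07

Health savings account contribution: $56.08
401(k): $2,851.85 × 0.0786 = $224.16
Pre-tax total = $56.08 + $224.16 = $280.24
Taxable wages = $2,851.85 − $280.24 = $2,571.61
Federal tax withheld: $2,571.61 × 0.213 = $547.75
Medicare tax: $2,851.85 × 0.03 = $85.56
Social Security (OASDI): $2,851.85 × 0.0553 = $157.71
PFL insurance: $2,851.85 × 0.01 = $28.52
Total deductions = $56.08 + $224.16 + $547.75 + $85.56 + $157.71 + $28.52 = $1,099.78
Net pay = $2,851.85 − $1,099.78 = $1,752.07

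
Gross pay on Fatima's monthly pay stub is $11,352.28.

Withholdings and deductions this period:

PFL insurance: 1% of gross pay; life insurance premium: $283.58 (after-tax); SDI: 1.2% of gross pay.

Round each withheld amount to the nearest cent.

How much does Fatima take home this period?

$10,818.95

PFL insurance: $11,352.28 × 0.01 = $113.52
SDI: $11,352.28 × 0.012 = $136.23
Life insurance premium: $283.58
Total deductions = $113.52 + $136.23 + $283.58 = $533.33
Net pay = $11,352.28 − $533.33 = $10,818.95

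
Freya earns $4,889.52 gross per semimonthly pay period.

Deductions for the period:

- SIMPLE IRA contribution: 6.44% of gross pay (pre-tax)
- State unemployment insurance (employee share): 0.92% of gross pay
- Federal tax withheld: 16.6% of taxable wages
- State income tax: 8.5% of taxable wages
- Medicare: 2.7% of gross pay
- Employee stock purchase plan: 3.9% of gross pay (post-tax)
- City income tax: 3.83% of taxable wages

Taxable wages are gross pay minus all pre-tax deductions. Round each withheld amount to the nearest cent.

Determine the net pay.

$2,883.50

SIMPLE IRA contribution: $4,889.52 × 0.0644 = $314.89
Taxable wages = $4,889.52 − $314.89 = $4,574.63
Federal tax withheld: $4,574.63 × 0.166 = $759.39
State income tax: $4,574.63 × 0.085 = $388.84
City income tax: $4,574.63 × 0.0383 = $175.21
State unemployment insurance (employee share): $4,889.52 × 0.0092 = $44.98
Medicare: $4,889.52 × 0.027 = $132.02
Employee stock purchase plan: $4,889.52 × 0.039 = $190.69
Total deductions = $314.89 + $759.39 + $388.84 + $175.21 + $44.98 + $132.02 + $190.69 = $2,006.02
Net pay = $4,889.52 − $2,006.02 = $2,883.50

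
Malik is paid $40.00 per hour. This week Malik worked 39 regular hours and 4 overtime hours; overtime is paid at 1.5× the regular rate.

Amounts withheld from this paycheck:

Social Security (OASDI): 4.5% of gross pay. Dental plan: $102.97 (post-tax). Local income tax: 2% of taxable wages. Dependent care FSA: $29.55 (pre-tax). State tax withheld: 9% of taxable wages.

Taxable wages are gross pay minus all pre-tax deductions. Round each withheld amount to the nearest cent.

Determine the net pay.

$1,391.73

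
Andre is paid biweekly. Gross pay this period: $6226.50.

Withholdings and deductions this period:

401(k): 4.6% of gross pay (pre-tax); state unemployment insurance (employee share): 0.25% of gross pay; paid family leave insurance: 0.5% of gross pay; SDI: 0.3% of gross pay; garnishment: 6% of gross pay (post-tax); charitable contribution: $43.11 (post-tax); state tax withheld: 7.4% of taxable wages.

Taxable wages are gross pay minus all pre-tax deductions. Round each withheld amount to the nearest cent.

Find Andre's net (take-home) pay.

$5018.43

401(k): $6226.50 × 0.046 = $286.42
Taxable wages = $6226.50 − $286.42 = $5940.08
State tax withheld: $5940.08 × 0.074 = $439.57
SDI: $6226.50 × 0.003 = $18.68
Paid family leave insurance: $6226.50 × 0.005 = $31.13
State unemployment insurance (employee share): $6226.50 × 0.0025 = $15.57
Garnishment: $6226.50 × 0.06 = $373.59
Charitable contribution: $43.11
Total deductions = $286.42 + $439.57 + $18.68 + $31.13 + $15.57 + $373.59 + $43.11 = $1208.07
Net pay = $6226.50 − $1208.07 = $5018.43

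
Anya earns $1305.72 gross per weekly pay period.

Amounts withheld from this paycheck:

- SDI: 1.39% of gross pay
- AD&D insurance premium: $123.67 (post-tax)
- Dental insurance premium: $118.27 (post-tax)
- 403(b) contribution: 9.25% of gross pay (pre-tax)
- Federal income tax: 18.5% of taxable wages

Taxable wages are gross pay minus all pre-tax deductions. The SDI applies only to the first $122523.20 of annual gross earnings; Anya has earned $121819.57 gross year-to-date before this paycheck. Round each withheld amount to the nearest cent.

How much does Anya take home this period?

403(b) contribution: $1305.72 × 0.0925 = $120.78
Taxable wages = $1305.72 − $120.78 = $1184.94
Federal income tax: $1184.94 × 0.185 = $219.21
SDI: only $122523.20 − $121819.57 = $703.63 of this check is subject → $703.63 × 0.0139 = $9.78
AD&D insurance premium: $123.67
Dental insurance premium: $118.27
Total deductions = $120.78 + $219.21 + $9.78 + $123.67 + $118.27 = $591.71
Net pay = $1305.72 − $591.71 = $714.01

$714.01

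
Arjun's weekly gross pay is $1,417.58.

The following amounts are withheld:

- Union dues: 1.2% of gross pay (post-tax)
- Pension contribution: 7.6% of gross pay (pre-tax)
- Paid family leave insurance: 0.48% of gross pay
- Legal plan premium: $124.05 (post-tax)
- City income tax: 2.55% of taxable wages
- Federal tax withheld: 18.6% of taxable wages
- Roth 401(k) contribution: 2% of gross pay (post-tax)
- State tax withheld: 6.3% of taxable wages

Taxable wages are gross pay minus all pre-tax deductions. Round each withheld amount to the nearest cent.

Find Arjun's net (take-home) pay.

$774.08

Pension contribution: $1,417.58 × 0.076 = $107.74
Taxable wages = $1,417.58 − $107.74 = $1,309.84
City income tax: $1,309.84 × 0.0255 = $33.40
Federal tax withheld: $1,309.84 × 0.186 = $243.63
State tax withheld: $1,309.84 × 0.063 = $82.52
Paid family leave insurance: $1,417.58 × 0.0048 = $6.80
Roth 401(k) contribution: $1,417.58 × 0.02 = $28.35
Union dues: $1,417.58 × 0.012 = $17.01
Legal plan premium: $124.05
Total deductions = $107.74 + $33.40 + $243.63 + $82.52 + $6.80 + $28.35 + $17.01 + $124.05 = $643.50
Net pay = $1,417.58 − $643.50 = $774.08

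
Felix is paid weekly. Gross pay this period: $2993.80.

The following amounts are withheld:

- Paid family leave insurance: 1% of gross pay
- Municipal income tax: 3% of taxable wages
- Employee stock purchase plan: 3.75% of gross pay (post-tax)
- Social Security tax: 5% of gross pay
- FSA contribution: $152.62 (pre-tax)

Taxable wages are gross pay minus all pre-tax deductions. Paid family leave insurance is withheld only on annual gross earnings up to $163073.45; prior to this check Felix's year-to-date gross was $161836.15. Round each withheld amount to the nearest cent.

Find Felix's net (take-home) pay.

$2481.61

FSA contribution: $152.62
Taxable wages = $2993.80 − $152.62 = $2841.18
Municipal income tax: $2841.18 × 0.03 = $85.24
Paid family leave insurance: only $163073.45 − $161836.15 = $1237.30 of this check is subject → $1237.30 × 0.01 = $12.37
Social Security tax: $2993.80 × 0.05 = $149.69
Employee stock purchase plan: $2993.80 × 0.0375 = $112.27
Total deductions = $152.62 + $85.24 + $12.37 + $149.69 + $112.27 = $512.19
Net pay = $2993.80 − $512.19 = $2481.61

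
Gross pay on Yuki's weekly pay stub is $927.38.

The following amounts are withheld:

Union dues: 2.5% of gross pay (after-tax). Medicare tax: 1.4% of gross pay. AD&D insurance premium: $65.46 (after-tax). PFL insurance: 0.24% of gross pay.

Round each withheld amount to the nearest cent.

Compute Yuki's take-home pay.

$823.53

Medicare tax: $927.38 × 0.014 = $12.98
PFL insurance: $927.38 × 0.0024 = $2.23
Union dues: $927.38 × 0.025 = $23.18
AD&D insurance premium: $65.46
Total deductions = $12.98 + $2.23 + $23.18 + $65.46 = $103.85
Net pay = $927.38 − $103.85 = $823.53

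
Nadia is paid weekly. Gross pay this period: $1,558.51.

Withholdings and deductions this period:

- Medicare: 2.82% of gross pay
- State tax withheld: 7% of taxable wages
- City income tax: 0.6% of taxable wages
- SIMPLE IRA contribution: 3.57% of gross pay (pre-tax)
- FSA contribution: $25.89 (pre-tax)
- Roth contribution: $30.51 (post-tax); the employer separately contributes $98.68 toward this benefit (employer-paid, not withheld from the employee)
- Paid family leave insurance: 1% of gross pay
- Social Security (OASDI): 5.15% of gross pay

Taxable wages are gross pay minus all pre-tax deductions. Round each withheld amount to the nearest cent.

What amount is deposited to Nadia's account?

SIMPLE IRA contribution: $1,558.51 × 0.0357 = $55.64
FSA contribution: $25.89
Pre-tax total = $55.64 + $25.89 = $81.53
Taxable wages = $1,558.51 − $81.53 = $1,476.98
State tax withheld: $1,476.98 × 0.07 = $103.39
City income tax: $1,476.98 × 0.006 = $8.86
Medicare: $1,558.51 × 0.0282 = $43.95
Social Security (OASDI): $1,558.51 × 0.0515 = $80.26
Paid family leave insurance: $1,558.51 × 0.01 = $15.59
Roth contribution: $30.51
(Employer's $98.68 toward Roth contribution is not withheld from the employee.)
Total deductions = $55.64 + $25.89 + $103.39 + $8.86 + $43.95 + $80.26 + $15.59 + $30.51 = $364.09
Net pay = $1,558.51 − $364.09 = $1,194.42

$1,194.42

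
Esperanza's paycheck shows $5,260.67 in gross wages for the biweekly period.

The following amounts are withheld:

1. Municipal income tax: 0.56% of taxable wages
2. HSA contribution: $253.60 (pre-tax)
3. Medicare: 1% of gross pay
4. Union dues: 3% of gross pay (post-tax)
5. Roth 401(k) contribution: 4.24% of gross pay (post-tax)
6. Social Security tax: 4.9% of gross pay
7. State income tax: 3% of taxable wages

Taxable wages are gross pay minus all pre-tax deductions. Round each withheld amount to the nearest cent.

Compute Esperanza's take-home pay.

$4,137.57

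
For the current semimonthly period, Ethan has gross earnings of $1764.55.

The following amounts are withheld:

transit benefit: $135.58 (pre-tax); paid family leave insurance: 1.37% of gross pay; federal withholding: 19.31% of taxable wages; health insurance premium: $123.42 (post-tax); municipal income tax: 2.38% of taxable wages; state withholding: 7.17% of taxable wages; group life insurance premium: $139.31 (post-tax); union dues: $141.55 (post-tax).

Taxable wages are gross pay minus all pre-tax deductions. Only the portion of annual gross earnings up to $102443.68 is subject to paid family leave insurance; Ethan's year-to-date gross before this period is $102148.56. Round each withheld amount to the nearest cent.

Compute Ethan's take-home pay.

$750.53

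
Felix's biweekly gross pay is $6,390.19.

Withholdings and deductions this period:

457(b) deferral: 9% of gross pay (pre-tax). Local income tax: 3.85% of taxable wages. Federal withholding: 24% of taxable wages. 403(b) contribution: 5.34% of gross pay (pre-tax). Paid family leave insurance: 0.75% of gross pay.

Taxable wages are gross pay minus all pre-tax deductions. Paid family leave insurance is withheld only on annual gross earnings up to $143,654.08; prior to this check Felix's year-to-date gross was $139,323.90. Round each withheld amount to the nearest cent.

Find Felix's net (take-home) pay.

457(b) deferral: $6,390.19 × 0.09 = $575.12
403(b) contribution: $6,390.19 × 0.0534 = $341.24
Pre-tax total = $575.12 + $341.24 = $916.36
Taxable wages = $6,390.19 − $916.36 = $5,473.83
Local income tax: $5,473.83 × 0.0385 = $210.74
Federal withholding: $5,473.83 × 0.24 = $1,313.72
Paid family leave insurance: only $143,654.08 − $139,323.90 = $4,330.18 of this check is subject → $4,330.18 × 0.0075 = $32.48
Total deductions = $575.12 + $341.24 + $210.74 + $1,313.72 + $32.48 = $2,473.30
Net pay = $6,390.19 − $2,473.30 = $3,916.89

$3,916.89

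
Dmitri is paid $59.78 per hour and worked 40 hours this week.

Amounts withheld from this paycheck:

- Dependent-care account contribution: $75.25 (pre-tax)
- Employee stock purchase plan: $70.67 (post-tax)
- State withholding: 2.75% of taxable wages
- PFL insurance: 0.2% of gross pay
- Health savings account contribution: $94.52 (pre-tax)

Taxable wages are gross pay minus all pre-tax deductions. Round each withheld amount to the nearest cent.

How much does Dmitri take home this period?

$2,084.89

Gross pay: 40 × $59.78 = $2,391.20
Dependent-care account contribution: $75.25
Health savings account contribution: $94.52
Pre-tax total = $75.25 + $94.52 = $169.77
Taxable wages = $2,391.20 − $169.77 = $2,221.43
State withholding: $2,221.43 × 0.0275 = $61.09
PFL insurance: $2,391.20 × 0.002 = $4.78
Employee stock purchase plan: $70.67
Total deductions = $75.25 + $94.52 + $61.09 + $4.78 + $70.67 = $306.31
Net pay = $2,391.20 − $306.31 = $2,084.89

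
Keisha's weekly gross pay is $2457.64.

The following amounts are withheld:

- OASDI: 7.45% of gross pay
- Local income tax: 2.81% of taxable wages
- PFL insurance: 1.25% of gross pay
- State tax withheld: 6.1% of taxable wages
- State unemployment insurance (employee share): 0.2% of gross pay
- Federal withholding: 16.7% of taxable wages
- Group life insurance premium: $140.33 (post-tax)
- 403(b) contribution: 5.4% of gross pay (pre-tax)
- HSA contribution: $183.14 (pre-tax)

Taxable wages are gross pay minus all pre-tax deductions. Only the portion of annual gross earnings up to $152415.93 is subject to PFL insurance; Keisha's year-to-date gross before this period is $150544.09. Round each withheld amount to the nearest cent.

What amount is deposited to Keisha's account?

$1241.54

HSA contribution: $183.14
403(b) contribution: $2457.64 × 0.054 = $132.71
Pre-tax total = $183.14 + $132.71 = $315.85
Taxable wages = $2457.64 − $315.85 = $2141.79
Federal withholding: $2141.79 × 0.167 = $357.68
Local income tax: $2141.79 × 0.0281 = $60.18
State tax withheld: $2141.79 × 0.061 = $130.65
OASDI: $2457.64 × 0.0745 = $183.09
State unemployment insurance (employee share): $2457.64 × 0.002 = $4.92
PFL insurance: only $152415.93 − $150544.09 = $1871.84 of this check is subject → $1871.84 × 0.0125 = $23.40
Group life insurance premium: $140.33
Total deductions = $183.14 + $132.71 + $357.68 + $60.18 + $130.65 + $183.09 + $4.92 + $23.40 + $140.33 = $1216.10
Net pay = $2457.64 − $1216.10 = $1241.54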